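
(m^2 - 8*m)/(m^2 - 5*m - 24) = m/(m + 3)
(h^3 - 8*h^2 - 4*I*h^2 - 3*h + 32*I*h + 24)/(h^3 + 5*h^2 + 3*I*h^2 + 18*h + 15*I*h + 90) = (h^2 - h*(8 + I) + 8*I)/(h^2 + h*(5 + 6*I) + 30*I)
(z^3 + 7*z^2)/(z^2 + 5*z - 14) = z^2/(z - 2)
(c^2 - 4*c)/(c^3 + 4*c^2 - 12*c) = (c - 4)/(c^2 + 4*c - 12)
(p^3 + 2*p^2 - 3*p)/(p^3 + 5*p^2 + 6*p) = (p - 1)/(p + 2)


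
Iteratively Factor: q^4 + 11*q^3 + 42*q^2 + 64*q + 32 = (q + 1)*(q^3 + 10*q^2 + 32*q + 32) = (q + 1)*(q + 4)*(q^2 + 6*q + 8) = (q + 1)*(q + 4)^2*(q + 2)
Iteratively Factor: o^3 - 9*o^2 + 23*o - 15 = (o - 3)*(o^2 - 6*o + 5) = (o - 3)*(o - 1)*(o - 5)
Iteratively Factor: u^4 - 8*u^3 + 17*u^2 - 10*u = (u - 5)*(u^3 - 3*u^2 + 2*u) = u*(u - 5)*(u^2 - 3*u + 2) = u*(u - 5)*(u - 2)*(u - 1)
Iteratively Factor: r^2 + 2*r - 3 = (r - 1)*(r + 3)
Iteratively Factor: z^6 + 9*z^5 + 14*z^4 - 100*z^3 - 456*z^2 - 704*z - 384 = (z + 2)*(z^5 + 7*z^4 - 100*z^2 - 256*z - 192) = (z + 2)^2*(z^4 + 5*z^3 - 10*z^2 - 80*z - 96) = (z + 2)^2*(z + 3)*(z^3 + 2*z^2 - 16*z - 32) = (z + 2)^3*(z + 3)*(z^2 - 16) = (z - 4)*(z + 2)^3*(z + 3)*(z + 4)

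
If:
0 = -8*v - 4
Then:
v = -1/2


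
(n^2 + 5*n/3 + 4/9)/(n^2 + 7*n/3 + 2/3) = (n + 4/3)/(n + 2)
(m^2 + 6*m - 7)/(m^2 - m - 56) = (m - 1)/(m - 8)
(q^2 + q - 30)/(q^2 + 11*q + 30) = (q - 5)/(q + 5)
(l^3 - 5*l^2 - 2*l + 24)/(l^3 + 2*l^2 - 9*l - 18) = (l - 4)/(l + 3)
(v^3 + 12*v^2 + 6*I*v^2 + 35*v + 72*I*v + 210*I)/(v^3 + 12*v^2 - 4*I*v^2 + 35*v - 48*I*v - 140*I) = (v + 6*I)/(v - 4*I)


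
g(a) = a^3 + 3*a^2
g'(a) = 3*a^2 + 6*a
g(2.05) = 21.22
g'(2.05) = 24.91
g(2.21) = 25.45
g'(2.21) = 27.91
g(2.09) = 22.23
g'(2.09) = 25.64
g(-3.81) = -11.76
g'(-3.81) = 20.69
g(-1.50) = 3.38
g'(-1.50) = -2.25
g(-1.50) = 3.38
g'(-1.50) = -2.25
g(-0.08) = 0.02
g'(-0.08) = -0.46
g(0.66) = 1.59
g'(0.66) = 5.27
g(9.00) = 972.00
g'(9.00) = 297.00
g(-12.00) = -1296.00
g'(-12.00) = 360.00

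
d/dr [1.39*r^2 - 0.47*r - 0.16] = 2.78*r - 0.47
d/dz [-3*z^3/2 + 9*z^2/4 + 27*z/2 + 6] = -9*z^2/2 + 9*z/2 + 27/2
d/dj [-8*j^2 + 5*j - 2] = 5 - 16*j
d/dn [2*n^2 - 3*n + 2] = 4*n - 3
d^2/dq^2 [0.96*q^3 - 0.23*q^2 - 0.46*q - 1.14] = 5.76*q - 0.46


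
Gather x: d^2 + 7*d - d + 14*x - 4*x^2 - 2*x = d^2 + 6*d - 4*x^2 + 12*x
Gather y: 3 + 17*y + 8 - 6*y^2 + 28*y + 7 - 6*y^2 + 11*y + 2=-12*y^2 + 56*y + 20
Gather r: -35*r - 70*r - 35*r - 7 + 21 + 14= 28 - 140*r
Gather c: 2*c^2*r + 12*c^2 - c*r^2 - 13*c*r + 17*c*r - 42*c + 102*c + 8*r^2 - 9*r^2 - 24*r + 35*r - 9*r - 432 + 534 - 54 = c^2*(2*r + 12) + c*(-r^2 + 4*r + 60) - r^2 + 2*r + 48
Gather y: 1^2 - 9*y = 1 - 9*y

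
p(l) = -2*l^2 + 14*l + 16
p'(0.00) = 14.00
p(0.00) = 16.00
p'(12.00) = -34.00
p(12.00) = -104.00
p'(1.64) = 7.44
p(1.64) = 33.58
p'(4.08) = -2.32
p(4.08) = 39.83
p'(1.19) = 9.24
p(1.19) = 29.83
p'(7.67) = -16.68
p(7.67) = 5.72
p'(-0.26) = 15.04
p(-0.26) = 12.22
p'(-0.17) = 14.68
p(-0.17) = 13.56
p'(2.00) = 6.00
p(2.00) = 36.00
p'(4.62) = -4.48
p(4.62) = 37.99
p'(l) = 14 - 4*l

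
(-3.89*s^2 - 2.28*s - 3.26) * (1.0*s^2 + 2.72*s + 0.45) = -3.89*s^4 - 12.8608*s^3 - 11.2121*s^2 - 9.8932*s - 1.467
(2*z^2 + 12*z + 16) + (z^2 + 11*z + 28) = 3*z^2 + 23*z + 44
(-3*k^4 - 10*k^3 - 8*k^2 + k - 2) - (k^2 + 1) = -3*k^4 - 10*k^3 - 9*k^2 + k - 3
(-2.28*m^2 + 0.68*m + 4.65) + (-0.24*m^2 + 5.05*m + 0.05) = -2.52*m^2 + 5.73*m + 4.7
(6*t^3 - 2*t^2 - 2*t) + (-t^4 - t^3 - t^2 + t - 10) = -t^4 + 5*t^3 - 3*t^2 - t - 10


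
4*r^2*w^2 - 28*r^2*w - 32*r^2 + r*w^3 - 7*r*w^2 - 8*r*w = (4*r + w)*(w - 8)*(r*w + r)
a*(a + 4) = a^2 + 4*a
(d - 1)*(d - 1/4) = d^2 - 5*d/4 + 1/4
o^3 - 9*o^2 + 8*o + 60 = (o - 6)*(o - 5)*(o + 2)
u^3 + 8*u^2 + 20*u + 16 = (u + 2)^2*(u + 4)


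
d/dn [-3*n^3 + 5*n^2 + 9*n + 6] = -9*n^2 + 10*n + 9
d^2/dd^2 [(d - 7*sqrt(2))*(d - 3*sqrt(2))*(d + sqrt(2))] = 6*d - 18*sqrt(2)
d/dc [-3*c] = -3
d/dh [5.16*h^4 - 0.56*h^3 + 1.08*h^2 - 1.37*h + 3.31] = 20.64*h^3 - 1.68*h^2 + 2.16*h - 1.37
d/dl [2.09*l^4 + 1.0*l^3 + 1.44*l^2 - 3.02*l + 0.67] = 8.36*l^3 + 3.0*l^2 + 2.88*l - 3.02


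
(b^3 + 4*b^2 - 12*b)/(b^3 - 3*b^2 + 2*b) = (b + 6)/(b - 1)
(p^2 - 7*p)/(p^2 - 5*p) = (p - 7)/(p - 5)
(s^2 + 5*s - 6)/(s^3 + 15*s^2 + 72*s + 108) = (s - 1)/(s^2 + 9*s + 18)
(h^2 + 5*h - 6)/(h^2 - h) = (h + 6)/h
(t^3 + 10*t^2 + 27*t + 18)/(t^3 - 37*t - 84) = (t^2 + 7*t + 6)/(t^2 - 3*t - 28)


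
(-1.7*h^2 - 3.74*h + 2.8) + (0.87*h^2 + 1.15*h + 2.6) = -0.83*h^2 - 2.59*h + 5.4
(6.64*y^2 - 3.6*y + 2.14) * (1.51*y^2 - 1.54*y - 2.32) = 10.0264*y^4 - 15.6616*y^3 - 6.6294*y^2 + 5.0564*y - 4.9648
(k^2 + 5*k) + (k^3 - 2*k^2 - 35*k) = k^3 - k^2 - 30*k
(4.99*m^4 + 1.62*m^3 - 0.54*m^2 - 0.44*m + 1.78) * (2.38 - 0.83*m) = -4.1417*m^5 + 10.5316*m^4 + 4.3038*m^3 - 0.92*m^2 - 2.5246*m + 4.2364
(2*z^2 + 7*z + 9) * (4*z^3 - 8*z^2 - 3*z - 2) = 8*z^5 + 12*z^4 - 26*z^3 - 97*z^2 - 41*z - 18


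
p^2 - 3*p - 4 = (p - 4)*(p + 1)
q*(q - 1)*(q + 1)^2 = q^4 + q^3 - q^2 - q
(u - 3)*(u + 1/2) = u^2 - 5*u/2 - 3/2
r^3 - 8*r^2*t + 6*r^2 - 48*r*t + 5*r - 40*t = (r + 1)*(r + 5)*(r - 8*t)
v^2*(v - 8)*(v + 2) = v^4 - 6*v^3 - 16*v^2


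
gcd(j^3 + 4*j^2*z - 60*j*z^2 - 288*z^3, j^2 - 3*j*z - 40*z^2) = -j + 8*z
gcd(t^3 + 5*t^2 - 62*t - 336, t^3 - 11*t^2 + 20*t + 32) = t - 8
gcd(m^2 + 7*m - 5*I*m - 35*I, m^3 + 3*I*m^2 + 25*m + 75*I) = m - 5*I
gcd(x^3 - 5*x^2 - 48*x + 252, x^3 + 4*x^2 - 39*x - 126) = x^2 + x - 42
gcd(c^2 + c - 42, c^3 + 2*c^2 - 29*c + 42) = c + 7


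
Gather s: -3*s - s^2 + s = -s^2 - 2*s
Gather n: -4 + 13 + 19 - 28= 0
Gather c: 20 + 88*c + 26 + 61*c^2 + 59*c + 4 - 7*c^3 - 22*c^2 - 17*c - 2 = -7*c^3 + 39*c^2 + 130*c + 48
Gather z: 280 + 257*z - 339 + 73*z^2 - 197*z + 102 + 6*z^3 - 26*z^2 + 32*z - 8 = 6*z^3 + 47*z^2 + 92*z + 35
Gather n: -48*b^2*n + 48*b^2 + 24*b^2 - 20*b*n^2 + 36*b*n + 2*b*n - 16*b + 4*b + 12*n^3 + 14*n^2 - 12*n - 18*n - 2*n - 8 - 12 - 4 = 72*b^2 - 12*b + 12*n^3 + n^2*(14 - 20*b) + n*(-48*b^2 + 38*b - 32) - 24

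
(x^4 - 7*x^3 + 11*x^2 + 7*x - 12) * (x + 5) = x^5 - 2*x^4 - 24*x^3 + 62*x^2 + 23*x - 60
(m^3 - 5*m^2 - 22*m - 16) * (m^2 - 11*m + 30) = m^5 - 16*m^4 + 63*m^3 + 76*m^2 - 484*m - 480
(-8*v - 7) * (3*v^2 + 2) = -24*v^3 - 21*v^2 - 16*v - 14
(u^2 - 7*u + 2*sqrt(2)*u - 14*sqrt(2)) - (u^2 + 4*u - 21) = -11*u + 2*sqrt(2)*u - 14*sqrt(2) + 21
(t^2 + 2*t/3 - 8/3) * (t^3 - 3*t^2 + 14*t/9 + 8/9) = t^5 - 7*t^4/3 - 28*t^3/9 + 268*t^2/27 - 32*t/9 - 64/27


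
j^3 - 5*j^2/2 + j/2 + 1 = (j - 2)*(j - 1)*(j + 1/2)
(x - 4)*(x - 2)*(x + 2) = x^3 - 4*x^2 - 4*x + 16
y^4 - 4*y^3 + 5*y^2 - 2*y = y*(y - 2)*(y - 1)^2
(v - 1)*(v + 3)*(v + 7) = v^3 + 9*v^2 + 11*v - 21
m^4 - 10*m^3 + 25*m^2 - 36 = (m - 6)*(m - 3)*(m - 2)*(m + 1)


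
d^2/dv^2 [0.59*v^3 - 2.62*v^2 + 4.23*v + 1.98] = 3.54*v - 5.24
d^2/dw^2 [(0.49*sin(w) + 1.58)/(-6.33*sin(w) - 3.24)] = (53.259354*sin(w)^2 - 27.260712*sin(w) - 106.518708)/(253.636137*sin(w)^3 + 389.469708*sin(w)^2 + 199.349424*sin(w) + 34.012224)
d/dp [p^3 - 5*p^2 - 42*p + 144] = 3*p^2 - 10*p - 42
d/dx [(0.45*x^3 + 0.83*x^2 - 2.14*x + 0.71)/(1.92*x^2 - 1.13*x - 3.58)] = (0.864*x^4 - 1.017*x^3 - 1.6621*x^2 - 8.6692*x + 8.4635)/(3.6864*x^4 - 4.3392*x^3 - 12.4703*x^2 + 8.0908*x + 12.8164)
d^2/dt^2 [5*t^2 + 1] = 10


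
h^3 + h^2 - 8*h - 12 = (h - 3)*(h + 2)^2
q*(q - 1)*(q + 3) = q^3 + 2*q^2 - 3*q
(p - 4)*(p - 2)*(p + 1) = p^3 - 5*p^2 + 2*p + 8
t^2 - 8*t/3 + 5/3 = (t - 5/3)*(t - 1)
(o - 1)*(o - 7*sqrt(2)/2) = o^2 - 7*sqrt(2)*o/2 - o + 7*sqrt(2)/2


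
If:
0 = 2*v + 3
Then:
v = -3/2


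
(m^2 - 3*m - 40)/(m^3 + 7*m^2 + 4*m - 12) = (m^2 - 3*m - 40)/(m^3 + 7*m^2 + 4*m - 12)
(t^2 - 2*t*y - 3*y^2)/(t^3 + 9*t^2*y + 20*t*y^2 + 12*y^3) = (t - 3*y)/(t^2 + 8*t*y + 12*y^2)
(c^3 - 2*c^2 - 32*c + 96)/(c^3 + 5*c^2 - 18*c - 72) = (c - 4)/(c + 3)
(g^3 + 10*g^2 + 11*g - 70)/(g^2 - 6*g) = (g^3 + 10*g^2 + 11*g - 70)/(g*(g - 6))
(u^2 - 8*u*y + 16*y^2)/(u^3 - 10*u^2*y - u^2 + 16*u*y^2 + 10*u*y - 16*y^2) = (u^2 - 8*u*y + 16*y^2)/(u^3 - 10*u^2*y - u^2 + 16*u*y^2 + 10*u*y - 16*y^2)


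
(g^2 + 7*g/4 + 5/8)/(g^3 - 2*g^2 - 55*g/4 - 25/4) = (4*g + 5)/(2*(2*g^2 - 5*g - 25))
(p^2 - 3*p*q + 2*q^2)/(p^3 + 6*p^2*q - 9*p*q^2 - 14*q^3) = (p - q)/(p^2 + 8*p*q + 7*q^2)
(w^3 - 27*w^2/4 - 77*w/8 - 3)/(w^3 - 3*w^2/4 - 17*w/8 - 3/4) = (w - 8)/(w - 2)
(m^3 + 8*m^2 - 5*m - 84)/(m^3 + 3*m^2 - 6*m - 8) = (m^2 + 4*m - 21)/(m^2 - m - 2)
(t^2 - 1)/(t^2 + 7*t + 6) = (t - 1)/(t + 6)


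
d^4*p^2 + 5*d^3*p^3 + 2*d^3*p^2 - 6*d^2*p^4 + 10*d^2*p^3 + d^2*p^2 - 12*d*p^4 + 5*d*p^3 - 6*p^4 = (d - p)*(d + 6*p)*(d*p + p)^2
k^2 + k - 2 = (k - 1)*(k + 2)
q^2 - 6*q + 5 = (q - 5)*(q - 1)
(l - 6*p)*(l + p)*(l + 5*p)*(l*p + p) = l^4*p + l^3*p - 31*l^2*p^3 - 30*l*p^4 - 31*l*p^3 - 30*p^4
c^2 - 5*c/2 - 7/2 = (c - 7/2)*(c + 1)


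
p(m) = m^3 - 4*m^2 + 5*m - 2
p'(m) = 3*m^2 - 8*m + 5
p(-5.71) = -347.14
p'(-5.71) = 148.49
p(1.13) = -0.01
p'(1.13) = -0.21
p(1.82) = -0.12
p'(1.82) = 0.38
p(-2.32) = -47.62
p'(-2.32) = 39.71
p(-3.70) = -125.91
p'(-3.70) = 75.67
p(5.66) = 79.48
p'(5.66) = 55.83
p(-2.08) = -38.70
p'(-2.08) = 34.62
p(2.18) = 0.25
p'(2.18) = 1.82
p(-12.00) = -2366.00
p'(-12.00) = 533.00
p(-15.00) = -4352.00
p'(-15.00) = 800.00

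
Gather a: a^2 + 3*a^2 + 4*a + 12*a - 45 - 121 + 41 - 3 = 4*a^2 + 16*a - 128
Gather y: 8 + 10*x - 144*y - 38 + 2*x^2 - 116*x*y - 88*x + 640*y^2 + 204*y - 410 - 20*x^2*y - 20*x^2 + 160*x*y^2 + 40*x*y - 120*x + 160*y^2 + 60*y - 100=-18*x^2 - 198*x + y^2*(160*x + 800) + y*(-20*x^2 - 76*x + 120) - 540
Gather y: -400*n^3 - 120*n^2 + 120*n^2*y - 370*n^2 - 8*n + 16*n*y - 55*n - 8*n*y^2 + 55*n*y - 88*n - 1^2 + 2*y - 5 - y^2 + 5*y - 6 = -400*n^3 - 490*n^2 - 151*n + y^2*(-8*n - 1) + y*(120*n^2 + 71*n + 7) - 12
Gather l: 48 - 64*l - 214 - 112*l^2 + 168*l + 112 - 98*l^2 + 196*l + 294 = -210*l^2 + 300*l + 240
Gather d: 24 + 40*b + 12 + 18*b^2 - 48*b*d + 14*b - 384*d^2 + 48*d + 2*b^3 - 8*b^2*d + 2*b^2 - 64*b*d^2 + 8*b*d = 2*b^3 + 20*b^2 + 54*b + d^2*(-64*b - 384) + d*(-8*b^2 - 40*b + 48) + 36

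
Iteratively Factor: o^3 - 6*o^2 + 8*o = (o)*(o^2 - 6*o + 8) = o*(o - 4)*(o - 2)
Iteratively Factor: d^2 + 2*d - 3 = (d - 1)*(d + 3)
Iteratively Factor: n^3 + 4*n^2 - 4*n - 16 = (n + 2)*(n^2 + 2*n - 8) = (n - 2)*(n + 2)*(n + 4)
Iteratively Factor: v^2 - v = (v - 1)*(v)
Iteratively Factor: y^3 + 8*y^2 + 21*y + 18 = (y + 3)*(y^2 + 5*y + 6) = (y + 2)*(y + 3)*(y + 3)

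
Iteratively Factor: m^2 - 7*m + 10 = (m - 2)*(m - 5)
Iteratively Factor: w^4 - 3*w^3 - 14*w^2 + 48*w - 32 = (w - 1)*(w^3 - 2*w^2 - 16*w + 32) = (w - 2)*(w - 1)*(w^2 - 16) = (w - 4)*(w - 2)*(w - 1)*(w + 4)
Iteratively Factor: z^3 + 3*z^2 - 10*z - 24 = (z - 3)*(z^2 + 6*z + 8) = (z - 3)*(z + 4)*(z + 2)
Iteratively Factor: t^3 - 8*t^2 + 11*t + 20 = (t - 4)*(t^2 - 4*t - 5) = (t - 4)*(t + 1)*(t - 5)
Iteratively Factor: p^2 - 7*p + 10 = (p - 2)*(p - 5)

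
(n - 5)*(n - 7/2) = n^2 - 17*n/2 + 35/2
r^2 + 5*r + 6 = (r + 2)*(r + 3)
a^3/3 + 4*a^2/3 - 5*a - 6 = (a/3 + 1/3)*(a - 3)*(a + 6)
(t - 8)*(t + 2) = t^2 - 6*t - 16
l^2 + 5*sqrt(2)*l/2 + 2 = (l + sqrt(2)/2)*(l + 2*sqrt(2))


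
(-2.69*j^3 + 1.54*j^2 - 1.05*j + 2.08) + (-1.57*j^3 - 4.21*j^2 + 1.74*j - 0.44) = -4.26*j^3 - 2.67*j^2 + 0.69*j + 1.64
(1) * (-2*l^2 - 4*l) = -2*l^2 - 4*l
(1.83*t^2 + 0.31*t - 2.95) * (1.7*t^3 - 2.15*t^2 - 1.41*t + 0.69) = 3.111*t^5 - 3.4075*t^4 - 8.2618*t^3 + 7.1681*t^2 + 4.3734*t - 2.0355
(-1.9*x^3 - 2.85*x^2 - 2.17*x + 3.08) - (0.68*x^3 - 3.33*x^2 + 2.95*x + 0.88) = -2.58*x^3 + 0.48*x^2 - 5.12*x + 2.2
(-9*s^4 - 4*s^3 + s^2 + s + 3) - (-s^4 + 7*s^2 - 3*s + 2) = -8*s^4 - 4*s^3 - 6*s^2 + 4*s + 1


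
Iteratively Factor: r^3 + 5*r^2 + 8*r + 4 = (r + 1)*(r^2 + 4*r + 4) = (r + 1)*(r + 2)*(r + 2)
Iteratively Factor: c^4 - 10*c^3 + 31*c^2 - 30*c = (c - 3)*(c^3 - 7*c^2 + 10*c) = c*(c - 3)*(c^2 - 7*c + 10) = c*(c - 3)*(c - 2)*(c - 5)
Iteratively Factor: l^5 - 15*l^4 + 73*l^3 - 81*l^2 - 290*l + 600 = (l - 5)*(l^4 - 10*l^3 + 23*l^2 + 34*l - 120) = (l - 5)*(l - 4)*(l^3 - 6*l^2 - l + 30) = (l - 5)*(l - 4)*(l - 3)*(l^2 - 3*l - 10) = (l - 5)^2*(l - 4)*(l - 3)*(l + 2)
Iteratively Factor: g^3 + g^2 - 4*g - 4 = (g + 2)*(g^2 - g - 2) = (g + 1)*(g + 2)*(g - 2)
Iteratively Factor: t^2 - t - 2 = (t + 1)*(t - 2)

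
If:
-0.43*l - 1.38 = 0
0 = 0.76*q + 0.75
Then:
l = -3.21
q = -0.99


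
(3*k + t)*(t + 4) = 3*k*t + 12*k + t^2 + 4*t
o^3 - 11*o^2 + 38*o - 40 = (o - 5)*(o - 4)*(o - 2)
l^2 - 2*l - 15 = (l - 5)*(l + 3)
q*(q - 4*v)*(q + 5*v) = q^3 + q^2*v - 20*q*v^2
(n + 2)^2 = n^2 + 4*n + 4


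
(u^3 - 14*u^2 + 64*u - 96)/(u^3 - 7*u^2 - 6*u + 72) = (u - 4)/(u + 3)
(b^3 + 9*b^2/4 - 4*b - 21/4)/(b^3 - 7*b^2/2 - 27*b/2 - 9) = (4*b^2 + 5*b - 21)/(2*(2*b^2 - 9*b - 18))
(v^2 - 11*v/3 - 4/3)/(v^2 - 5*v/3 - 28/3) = (3*v + 1)/(3*v + 7)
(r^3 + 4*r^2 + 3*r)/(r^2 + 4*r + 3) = r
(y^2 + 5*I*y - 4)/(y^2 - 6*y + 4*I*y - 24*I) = (y + I)/(y - 6)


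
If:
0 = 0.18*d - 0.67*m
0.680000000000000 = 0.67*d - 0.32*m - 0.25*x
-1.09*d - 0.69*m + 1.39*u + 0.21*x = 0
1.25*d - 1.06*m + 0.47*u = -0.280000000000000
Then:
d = -0.38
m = -0.10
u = 0.19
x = -3.62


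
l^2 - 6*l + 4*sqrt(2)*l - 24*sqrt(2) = (l - 6)*(l + 4*sqrt(2))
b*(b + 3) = b^2 + 3*b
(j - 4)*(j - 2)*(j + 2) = j^3 - 4*j^2 - 4*j + 16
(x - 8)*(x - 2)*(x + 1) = x^3 - 9*x^2 + 6*x + 16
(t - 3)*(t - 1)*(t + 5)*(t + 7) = t^4 + 8*t^3 - 10*t^2 - 104*t + 105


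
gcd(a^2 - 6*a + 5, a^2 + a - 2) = a - 1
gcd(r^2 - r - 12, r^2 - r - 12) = r^2 - r - 12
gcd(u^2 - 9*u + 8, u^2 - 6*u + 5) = u - 1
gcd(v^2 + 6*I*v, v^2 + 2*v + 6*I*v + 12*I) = v + 6*I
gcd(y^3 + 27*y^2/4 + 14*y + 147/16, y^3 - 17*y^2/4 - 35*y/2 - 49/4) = y + 7/4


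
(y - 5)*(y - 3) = y^2 - 8*y + 15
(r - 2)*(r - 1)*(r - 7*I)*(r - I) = r^4 - 3*r^3 - 8*I*r^3 - 5*r^2 + 24*I*r^2 + 21*r - 16*I*r - 14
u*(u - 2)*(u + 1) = u^3 - u^2 - 2*u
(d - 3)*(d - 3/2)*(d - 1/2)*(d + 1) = d^4 - 4*d^3 + 7*d^2/4 + 9*d/2 - 9/4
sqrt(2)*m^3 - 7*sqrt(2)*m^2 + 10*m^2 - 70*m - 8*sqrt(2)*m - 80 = (m - 8)*(m + 5*sqrt(2))*(sqrt(2)*m + sqrt(2))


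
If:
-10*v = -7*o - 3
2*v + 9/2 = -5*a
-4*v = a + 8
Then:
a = -1/9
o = -409/126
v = -71/36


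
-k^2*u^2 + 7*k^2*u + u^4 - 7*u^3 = u*(-k + u)*(k + u)*(u - 7)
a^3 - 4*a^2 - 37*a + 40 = (a - 8)*(a - 1)*(a + 5)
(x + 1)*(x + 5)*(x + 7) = x^3 + 13*x^2 + 47*x + 35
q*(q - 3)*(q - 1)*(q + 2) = q^4 - 2*q^3 - 5*q^2 + 6*q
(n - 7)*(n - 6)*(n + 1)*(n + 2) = n^4 - 10*n^3 + 5*n^2 + 100*n + 84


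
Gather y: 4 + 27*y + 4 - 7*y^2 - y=-7*y^2 + 26*y + 8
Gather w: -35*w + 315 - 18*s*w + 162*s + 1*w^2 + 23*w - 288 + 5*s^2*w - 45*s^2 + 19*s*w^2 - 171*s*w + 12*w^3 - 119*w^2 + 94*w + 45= -45*s^2 + 162*s + 12*w^3 + w^2*(19*s - 118) + w*(5*s^2 - 189*s + 82) + 72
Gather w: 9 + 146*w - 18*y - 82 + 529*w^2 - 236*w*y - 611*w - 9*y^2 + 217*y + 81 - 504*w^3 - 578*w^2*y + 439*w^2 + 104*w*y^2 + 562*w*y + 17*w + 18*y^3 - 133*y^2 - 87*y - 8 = -504*w^3 + w^2*(968 - 578*y) + w*(104*y^2 + 326*y - 448) + 18*y^3 - 142*y^2 + 112*y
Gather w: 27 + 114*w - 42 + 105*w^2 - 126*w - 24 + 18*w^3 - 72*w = 18*w^3 + 105*w^2 - 84*w - 39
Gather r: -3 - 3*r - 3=-3*r - 6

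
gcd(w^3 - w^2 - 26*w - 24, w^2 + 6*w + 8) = w + 4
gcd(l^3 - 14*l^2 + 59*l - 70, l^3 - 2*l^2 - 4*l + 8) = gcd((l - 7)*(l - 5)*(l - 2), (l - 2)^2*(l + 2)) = l - 2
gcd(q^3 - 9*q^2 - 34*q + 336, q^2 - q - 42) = q^2 - q - 42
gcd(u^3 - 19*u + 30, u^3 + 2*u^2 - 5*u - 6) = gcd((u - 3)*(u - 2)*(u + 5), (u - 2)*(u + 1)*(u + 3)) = u - 2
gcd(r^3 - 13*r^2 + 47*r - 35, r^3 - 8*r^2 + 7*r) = r^2 - 8*r + 7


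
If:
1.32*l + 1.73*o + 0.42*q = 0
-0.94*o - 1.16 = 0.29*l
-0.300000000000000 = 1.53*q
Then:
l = 2.82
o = -2.10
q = -0.20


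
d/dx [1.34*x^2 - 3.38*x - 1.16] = 2.68*x - 3.38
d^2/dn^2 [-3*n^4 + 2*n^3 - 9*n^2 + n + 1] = -36*n^2 + 12*n - 18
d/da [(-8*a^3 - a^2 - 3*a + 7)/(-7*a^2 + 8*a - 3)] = (56*a^4 - 128*a^3 + 43*a^2 + 104*a - 47)/(49*a^4 - 112*a^3 + 106*a^2 - 48*a + 9)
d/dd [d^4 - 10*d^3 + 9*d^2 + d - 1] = 4*d^3 - 30*d^2 + 18*d + 1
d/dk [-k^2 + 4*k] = 4 - 2*k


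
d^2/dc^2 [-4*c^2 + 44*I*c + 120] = -8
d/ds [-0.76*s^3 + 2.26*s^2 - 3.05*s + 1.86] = -2.28*s^2 + 4.52*s - 3.05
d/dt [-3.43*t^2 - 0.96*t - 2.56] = -6.86*t - 0.96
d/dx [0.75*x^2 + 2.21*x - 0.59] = 1.5*x + 2.21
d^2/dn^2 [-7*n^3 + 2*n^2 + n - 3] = 4 - 42*n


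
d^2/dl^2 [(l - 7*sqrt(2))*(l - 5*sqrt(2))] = 2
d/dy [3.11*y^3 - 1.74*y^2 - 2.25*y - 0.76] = 9.33*y^2 - 3.48*y - 2.25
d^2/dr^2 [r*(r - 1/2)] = 2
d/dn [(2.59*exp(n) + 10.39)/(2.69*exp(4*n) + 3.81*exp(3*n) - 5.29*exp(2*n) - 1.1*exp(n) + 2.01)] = (-20.9013*exp(4*n) - 131.5322*exp(3*n) - 105.0566*exp(2*n) + 109.9262*exp(n) + 16.6349)*exp(n)/(7.2361*exp(8*n) + 20.4978*exp(7*n) - 13.9441*exp(6*n) - 46.2278*exp(5*n) + 30.4159*exp(4*n) + 26.9542*exp(3*n) - 20.0558*exp(2*n) - 4.422*exp(n) + 4.0401)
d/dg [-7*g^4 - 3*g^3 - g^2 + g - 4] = -28*g^3 - 9*g^2 - 2*g + 1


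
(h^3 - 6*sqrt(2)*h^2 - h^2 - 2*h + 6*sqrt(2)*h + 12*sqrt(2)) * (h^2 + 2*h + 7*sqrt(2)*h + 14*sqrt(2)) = h^5 + h^4 + sqrt(2)*h^4 - 88*h^3 + sqrt(2)*h^3 - 88*h^2 - 4*sqrt(2)*h^2 - 4*sqrt(2)*h + 336*h + 336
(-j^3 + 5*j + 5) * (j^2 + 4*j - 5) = -j^5 - 4*j^4 + 10*j^3 + 25*j^2 - 5*j - 25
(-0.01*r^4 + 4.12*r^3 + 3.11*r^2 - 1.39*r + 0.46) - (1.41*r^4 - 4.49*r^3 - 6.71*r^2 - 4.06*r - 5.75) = -1.42*r^4 + 8.61*r^3 + 9.82*r^2 + 2.67*r + 6.21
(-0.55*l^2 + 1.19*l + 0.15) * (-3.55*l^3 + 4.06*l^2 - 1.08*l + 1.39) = 1.9525*l^5 - 6.4575*l^4 + 4.8929*l^3 - 1.4407*l^2 + 1.4921*l + 0.2085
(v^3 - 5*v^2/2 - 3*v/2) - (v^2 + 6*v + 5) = v^3 - 7*v^2/2 - 15*v/2 - 5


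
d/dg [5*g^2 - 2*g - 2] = 10*g - 2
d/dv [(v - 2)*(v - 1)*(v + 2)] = 3*v^2 - 2*v - 4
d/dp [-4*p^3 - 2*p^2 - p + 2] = -12*p^2 - 4*p - 1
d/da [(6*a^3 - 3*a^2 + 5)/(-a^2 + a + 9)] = (-6*a^4 + 12*a^3 + 159*a^2 - 44*a - 5)/(a^4 - 2*a^3 - 17*a^2 + 18*a + 81)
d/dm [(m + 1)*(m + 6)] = 2*m + 7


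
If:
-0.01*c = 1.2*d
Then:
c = -120.0*d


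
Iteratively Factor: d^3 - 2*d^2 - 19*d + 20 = (d + 4)*(d^2 - 6*d + 5) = (d - 5)*(d + 4)*(d - 1)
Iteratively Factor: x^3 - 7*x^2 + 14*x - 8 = (x - 1)*(x^2 - 6*x + 8) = (x - 2)*(x - 1)*(x - 4)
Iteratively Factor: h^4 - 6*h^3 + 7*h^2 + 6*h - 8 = (h - 1)*(h^3 - 5*h^2 + 2*h + 8) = (h - 4)*(h - 1)*(h^2 - h - 2) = (h - 4)*(h - 2)*(h - 1)*(h + 1)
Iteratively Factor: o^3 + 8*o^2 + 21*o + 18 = (o + 2)*(o^2 + 6*o + 9) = (o + 2)*(o + 3)*(o + 3)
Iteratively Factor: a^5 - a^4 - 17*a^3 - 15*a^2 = (a)*(a^4 - a^3 - 17*a^2 - 15*a) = a*(a + 3)*(a^3 - 4*a^2 - 5*a) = a*(a - 5)*(a + 3)*(a^2 + a) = a*(a - 5)*(a + 1)*(a + 3)*(a)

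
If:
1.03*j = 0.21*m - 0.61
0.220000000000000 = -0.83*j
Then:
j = -0.27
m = 1.60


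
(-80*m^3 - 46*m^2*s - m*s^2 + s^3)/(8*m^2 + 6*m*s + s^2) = (-40*m^2 - 3*m*s + s^2)/(4*m + s)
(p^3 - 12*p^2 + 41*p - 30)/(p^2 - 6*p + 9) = (p^3 - 12*p^2 + 41*p - 30)/(p^2 - 6*p + 9)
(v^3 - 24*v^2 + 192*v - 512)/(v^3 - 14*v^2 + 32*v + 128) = (v - 8)/(v + 2)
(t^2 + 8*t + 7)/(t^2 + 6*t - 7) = (t + 1)/(t - 1)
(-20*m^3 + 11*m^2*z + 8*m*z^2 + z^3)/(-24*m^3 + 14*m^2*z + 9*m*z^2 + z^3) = (5*m + z)/(6*m + z)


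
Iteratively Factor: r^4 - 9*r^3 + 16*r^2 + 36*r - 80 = (r - 4)*(r^3 - 5*r^2 - 4*r + 20) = (r - 5)*(r - 4)*(r^2 - 4) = (r - 5)*(r - 4)*(r + 2)*(r - 2)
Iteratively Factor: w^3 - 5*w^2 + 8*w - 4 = (w - 2)*(w^2 - 3*w + 2) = (w - 2)*(w - 1)*(w - 2)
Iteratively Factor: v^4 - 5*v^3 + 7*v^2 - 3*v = (v - 3)*(v^3 - 2*v^2 + v) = (v - 3)*(v - 1)*(v^2 - v) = (v - 3)*(v - 1)^2*(v)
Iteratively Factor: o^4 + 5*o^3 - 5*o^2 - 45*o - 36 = (o + 4)*(o^3 + o^2 - 9*o - 9) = (o + 3)*(o + 4)*(o^2 - 2*o - 3) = (o - 3)*(o + 3)*(o + 4)*(o + 1)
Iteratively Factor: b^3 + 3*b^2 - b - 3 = (b - 1)*(b^2 + 4*b + 3) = (b - 1)*(b + 3)*(b + 1)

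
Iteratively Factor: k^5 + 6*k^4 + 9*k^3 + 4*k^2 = (k + 1)*(k^4 + 5*k^3 + 4*k^2) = k*(k + 1)*(k^3 + 5*k^2 + 4*k) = k^2*(k + 1)*(k^2 + 5*k + 4) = k^2*(k + 1)*(k + 4)*(k + 1)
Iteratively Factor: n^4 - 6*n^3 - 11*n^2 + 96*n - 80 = (n - 1)*(n^3 - 5*n^2 - 16*n + 80) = (n - 5)*(n - 1)*(n^2 - 16) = (n - 5)*(n - 1)*(n + 4)*(n - 4)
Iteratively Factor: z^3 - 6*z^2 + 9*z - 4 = (z - 4)*(z^2 - 2*z + 1) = (z - 4)*(z - 1)*(z - 1)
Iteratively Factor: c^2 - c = (c)*(c - 1)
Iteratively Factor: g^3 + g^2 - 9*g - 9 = (g + 3)*(g^2 - 2*g - 3) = (g - 3)*(g + 3)*(g + 1)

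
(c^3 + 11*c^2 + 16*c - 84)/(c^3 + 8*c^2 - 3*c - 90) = (c^2 + 5*c - 14)/(c^2 + 2*c - 15)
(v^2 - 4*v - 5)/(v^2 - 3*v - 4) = (v - 5)/(v - 4)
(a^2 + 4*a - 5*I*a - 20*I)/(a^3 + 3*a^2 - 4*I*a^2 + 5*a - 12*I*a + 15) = (a + 4)/(a^2 + a*(3 + I) + 3*I)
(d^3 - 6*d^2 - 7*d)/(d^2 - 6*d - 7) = d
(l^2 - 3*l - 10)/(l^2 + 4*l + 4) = (l - 5)/(l + 2)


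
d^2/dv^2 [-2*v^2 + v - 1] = -4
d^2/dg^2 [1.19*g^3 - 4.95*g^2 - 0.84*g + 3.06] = 7.14*g - 9.9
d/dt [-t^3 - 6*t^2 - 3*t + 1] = -3*t^2 - 12*t - 3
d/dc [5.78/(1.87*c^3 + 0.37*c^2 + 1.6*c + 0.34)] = (-32.4258*c^2 - 4.2772*c - 9.248)/(1.87*c^3 + 0.37*c^2 + 1.6*c + 0.34)^2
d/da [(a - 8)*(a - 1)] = 2*a - 9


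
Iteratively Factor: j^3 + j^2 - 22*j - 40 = (j - 5)*(j^2 + 6*j + 8) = (j - 5)*(j + 2)*(j + 4)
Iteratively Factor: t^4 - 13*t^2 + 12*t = (t + 4)*(t^3 - 4*t^2 + 3*t) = (t - 3)*(t + 4)*(t^2 - t) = (t - 3)*(t - 1)*(t + 4)*(t)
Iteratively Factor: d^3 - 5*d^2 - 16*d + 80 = (d + 4)*(d^2 - 9*d + 20) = (d - 5)*(d + 4)*(d - 4)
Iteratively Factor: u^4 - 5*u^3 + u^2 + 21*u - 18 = (u + 2)*(u^3 - 7*u^2 + 15*u - 9) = (u - 3)*(u + 2)*(u^2 - 4*u + 3) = (u - 3)*(u - 1)*(u + 2)*(u - 3)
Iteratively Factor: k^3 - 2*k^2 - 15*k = (k + 3)*(k^2 - 5*k) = (k - 5)*(k + 3)*(k)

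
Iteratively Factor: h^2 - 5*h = (h)*(h - 5)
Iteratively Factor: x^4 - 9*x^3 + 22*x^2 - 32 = (x - 2)*(x^3 - 7*x^2 + 8*x + 16) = (x - 2)*(x + 1)*(x^2 - 8*x + 16) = (x - 4)*(x - 2)*(x + 1)*(x - 4)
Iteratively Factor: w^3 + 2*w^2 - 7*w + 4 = (w - 1)*(w^2 + 3*w - 4) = (w - 1)^2*(w + 4)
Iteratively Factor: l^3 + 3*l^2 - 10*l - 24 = (l - 3)*(l^2 + 6*l + 8) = (l - 3)*(l + 4)*(l + 2)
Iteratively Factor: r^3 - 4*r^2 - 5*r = (r - 5)*(r^2 + r) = (r - 5)*(r + 1)*(r)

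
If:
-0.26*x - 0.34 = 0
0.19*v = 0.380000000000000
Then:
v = 2.00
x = -1.31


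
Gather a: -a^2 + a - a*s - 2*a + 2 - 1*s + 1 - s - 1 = -a^2 + a*(-s - 1) - 2*s + 2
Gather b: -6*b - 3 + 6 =3 - 6*b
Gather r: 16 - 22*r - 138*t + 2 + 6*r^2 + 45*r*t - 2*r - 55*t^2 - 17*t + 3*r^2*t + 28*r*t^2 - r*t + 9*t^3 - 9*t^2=r^2*(3*t + 6) + r*(28*t^2 + 44*t - 24) + 9*t^3 - 64*t^2 - 155*t + 18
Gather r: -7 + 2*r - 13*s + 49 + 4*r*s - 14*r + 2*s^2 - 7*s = r*(4*s - 12) + 2*s^2 - 20*s + 42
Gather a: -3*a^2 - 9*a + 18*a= -3*a^2 + 9*a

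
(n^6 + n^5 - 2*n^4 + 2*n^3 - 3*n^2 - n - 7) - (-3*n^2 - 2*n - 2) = n^6 + n^5 - 2*n^4 + 2*n^3 + n - 5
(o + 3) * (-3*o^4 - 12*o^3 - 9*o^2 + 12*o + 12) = -3*o^5 - 21*o^4 - 45*o^3 - 15*o^2 + 48*o + 36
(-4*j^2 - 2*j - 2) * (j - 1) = -4*j^3 + 2*j^2 + 2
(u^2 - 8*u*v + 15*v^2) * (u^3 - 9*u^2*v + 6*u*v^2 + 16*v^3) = u^5 - 17*u^4*v + 93*u^3*v^2 - 167*u^2*v^3 - 38*u*v^4 + 240*v^5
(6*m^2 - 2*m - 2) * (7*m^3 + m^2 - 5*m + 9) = 42*m^5 - 8*m^4 - 46*m^3 + 62*m^2 - 8*m - 18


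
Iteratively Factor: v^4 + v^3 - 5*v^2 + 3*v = (v - 1)*(v^3 + 2*v^2 - 3*v) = (v - 1)^2*(v^2 + 3*v) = (v - 1)^2*(v + 3)*(v)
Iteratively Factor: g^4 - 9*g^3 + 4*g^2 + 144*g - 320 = (g - 5)*(g^3 - 4*g^2 - 16*g + 64) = (g - 5)*(g - 4)*(g^2 - 16) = (g - 5)*(g - 4)^2*(g + 4)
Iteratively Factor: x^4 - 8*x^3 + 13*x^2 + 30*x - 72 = (x - 3)*(x^3 - 5*x^2 - 2*x + 24) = (x - 3)^2*(x^2 - 2*x - 8) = (x - 3)^2*(x + 2)*(x - 4)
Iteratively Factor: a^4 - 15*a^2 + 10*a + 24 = (a + 4)*(a^3 - 4*a^2 + a + 6) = (a + 1)*(a + 4)*(a^2 - 5*a + 6) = (a - 3)*(a + 1)*(a + 4)*(a - 2)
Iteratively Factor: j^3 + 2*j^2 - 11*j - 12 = (j + 1)*(j^2 + j - 12) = (j + 1)*(j + 4)*(j - 3)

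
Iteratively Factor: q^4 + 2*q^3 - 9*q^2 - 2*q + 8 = (q - 2)*(q^3 + 4*q^2 - q - 4) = (q - 2)*(q + 4)*(q^2 - 1) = (q - 2)*(q - 1)*(q + 4)*(q + 1)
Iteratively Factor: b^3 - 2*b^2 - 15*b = (b)*(b^2 - 2*b - 15) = b*(b - 5)*(b + 3)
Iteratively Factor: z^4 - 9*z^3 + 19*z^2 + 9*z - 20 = (z - 5)*(z^3 - 4*z^2 - z + 4) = (z - 5)*(z - 1)*(z^2 - 3*z - 4) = (z - 5)*(z - 1)*(z + 1)*(z - 4)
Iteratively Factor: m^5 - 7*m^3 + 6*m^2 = (m)*(m^4 - 7*m^2 + 6*m) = m^2*(m^3 - 7*m + 6) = m^2*(m + 3)*(m^2 - 3*m + 2) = m^2*(m - 2)*(m + 3)*(m - 1)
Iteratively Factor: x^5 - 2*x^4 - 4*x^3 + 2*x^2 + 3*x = (x)*(x^4 - 2*x^3 - 4*x^2 + 2*x + 3) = x*(x - 1)*(x^3 - x^2 - 5*x - 3) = x*(x - 3)*(x - 1)*(x^2 + 2*x + 1) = x*(x - 3)*(x - 1)*(x + 1)*(x + 1)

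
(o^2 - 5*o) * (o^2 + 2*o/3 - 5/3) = o^4 - 13*o^3/3 - 5*o^2 + 25*o/3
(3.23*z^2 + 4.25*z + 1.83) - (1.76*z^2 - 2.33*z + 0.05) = 1.47*z^2 + 6.58*z + 1.78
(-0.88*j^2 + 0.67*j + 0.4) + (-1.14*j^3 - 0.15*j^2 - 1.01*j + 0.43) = -1.14*j^3 - 1.03*j^2 - 0.34*j + 0.83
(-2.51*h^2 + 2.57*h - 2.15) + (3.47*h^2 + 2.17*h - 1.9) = 0.96*h^2 + 4.74*h - 4.05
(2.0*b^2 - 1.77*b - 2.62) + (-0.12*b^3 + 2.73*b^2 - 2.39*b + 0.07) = -0.12*b^3 + 4.73*b^2 - 4.16*b - 2.55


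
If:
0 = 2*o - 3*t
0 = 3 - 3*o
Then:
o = 1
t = 2/3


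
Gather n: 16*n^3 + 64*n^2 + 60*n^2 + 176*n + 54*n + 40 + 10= 16*n^3 + 124*n^2 + 230*n + 50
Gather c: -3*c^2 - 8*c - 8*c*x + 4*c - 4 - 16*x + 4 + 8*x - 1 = -3*c^2 + c*(-8*x - 4) - 8*x - 1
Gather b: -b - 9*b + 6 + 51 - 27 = 30 - 10*b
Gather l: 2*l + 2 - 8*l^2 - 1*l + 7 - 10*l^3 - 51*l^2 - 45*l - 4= -10*l^3 - 59*l^2 - 44*l + 5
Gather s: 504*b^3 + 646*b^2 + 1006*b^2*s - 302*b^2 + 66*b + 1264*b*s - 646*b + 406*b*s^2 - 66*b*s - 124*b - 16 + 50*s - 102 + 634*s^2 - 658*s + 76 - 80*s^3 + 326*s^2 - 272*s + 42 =504*b^3 + 344*b^2 - 704*b - 80*s^3 + s^2*(406*b + 960) + s*(1006*b^2 + 1198*b - 880)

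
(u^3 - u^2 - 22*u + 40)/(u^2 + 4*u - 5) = (u^2 - 6*u + 8)/(u - 1)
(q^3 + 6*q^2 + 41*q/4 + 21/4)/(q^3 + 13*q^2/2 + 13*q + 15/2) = (4*q^2 + 20*q + 21)/(2*(2*q^2 + 11*q + 15))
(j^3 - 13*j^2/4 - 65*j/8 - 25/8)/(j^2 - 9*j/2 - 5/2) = j + 5/4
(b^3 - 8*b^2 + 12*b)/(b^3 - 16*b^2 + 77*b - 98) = b*(b - 6)/(b^2 - 14*b + 49)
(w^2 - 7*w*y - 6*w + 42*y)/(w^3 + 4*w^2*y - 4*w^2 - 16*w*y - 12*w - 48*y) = (w - 7*y)/(w^2 + 4*w*y + 2*w + 8*y)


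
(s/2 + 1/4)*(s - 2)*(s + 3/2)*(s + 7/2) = s^4/2 + 7*s^3/4 - 13*s^2/8 - 103*s/16 - 21/8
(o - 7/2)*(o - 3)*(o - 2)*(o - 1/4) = o^4 - 35*o^3/4 + 205*o^2/8 - 215*o/8 + 21/4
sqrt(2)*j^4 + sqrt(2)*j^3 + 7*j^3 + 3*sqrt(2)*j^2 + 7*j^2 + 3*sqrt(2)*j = j*(j + 1)*(j + 3*sqrt(2))*(sqrt(2)*j + 1)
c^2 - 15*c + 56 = (c - 8)*(c - 7)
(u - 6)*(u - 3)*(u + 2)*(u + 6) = u^4 - u^3 - 42*u^2 + 36*u + 216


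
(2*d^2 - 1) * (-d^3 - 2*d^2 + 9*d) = -2*d^5 - 4*d^4 + 19*d^3 + 2*d^2 - 9*d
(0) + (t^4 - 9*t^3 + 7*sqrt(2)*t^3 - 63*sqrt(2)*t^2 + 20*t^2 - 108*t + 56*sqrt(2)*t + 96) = t^4 - 9*t^3 + 7*sqrt(2)*t^3 - 63*sqrt(2)*t^2 + 20*t^2 - 108*t + 56*sqrt(2)*t + 96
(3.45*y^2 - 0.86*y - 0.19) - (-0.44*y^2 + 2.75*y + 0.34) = 3.89*y^2 - 3.61*y - 0.53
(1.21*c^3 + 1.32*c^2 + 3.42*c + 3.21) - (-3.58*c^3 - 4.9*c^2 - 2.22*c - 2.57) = 4.79*c^3 + 6.22*c^2 + 5.64*c + 5.78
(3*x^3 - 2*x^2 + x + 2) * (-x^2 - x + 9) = -3*x^5 - x^4 + 28*x^3 - 21*x^2 + 7*x + 18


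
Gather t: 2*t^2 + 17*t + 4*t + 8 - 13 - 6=2*t^2 + 21*t - 11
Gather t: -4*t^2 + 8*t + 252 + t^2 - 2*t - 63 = -3*t^2 + 6*t + 189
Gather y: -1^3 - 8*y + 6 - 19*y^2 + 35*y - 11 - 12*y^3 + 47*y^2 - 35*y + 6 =-12*y^3 + 28*y^2 - 8*y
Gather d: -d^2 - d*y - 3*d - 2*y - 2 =-d^2 + d*(-y - 3) - 2*y - 2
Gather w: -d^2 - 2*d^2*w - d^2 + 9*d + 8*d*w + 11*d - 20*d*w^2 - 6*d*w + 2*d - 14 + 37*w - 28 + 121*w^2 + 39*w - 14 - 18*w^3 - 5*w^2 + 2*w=-2*d^2 + 22*d - 18*w^3 + w^2*(116 - 20*d) + w*(-2*d^2 + 2*d + 78) - 56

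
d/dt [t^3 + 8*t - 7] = 3*t^2 + 8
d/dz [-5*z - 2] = -5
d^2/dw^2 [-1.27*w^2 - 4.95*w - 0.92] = -2.54000000000000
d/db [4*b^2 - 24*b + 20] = 8*b - 24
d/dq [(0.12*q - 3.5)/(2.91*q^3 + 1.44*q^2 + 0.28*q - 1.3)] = (-0.6984*q^3 + 30.3822*q^2 + 10.08*q + 0.824)/(8.4681*q^6 + 8.3808*q^5 + 3.7032*q^4 - 6.7596*q^3 - 3.6656*q^2 - 0.728*q + 1.69)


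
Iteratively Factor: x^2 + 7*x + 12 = (x + 4)*(x + 3)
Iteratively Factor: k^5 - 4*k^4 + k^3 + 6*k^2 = (k + 1)*(k^4 - 5*k^3 + 6*k^2) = (k - 3)*(k + 1)*(k^3 - 2*k^2) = k*(k - 3)*(k + 1)*(k^2 - 2*k) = k*(k - 3)*(k - 2)*(k + 1)*(k)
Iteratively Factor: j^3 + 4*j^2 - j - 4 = (j + 4)*(j^2 - 1) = (j + 1)*(j + 4)*(j - 1)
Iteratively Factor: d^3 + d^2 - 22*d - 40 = (d + 2)*(d^2 - d - 20) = (d + 2)*(d + 4)*(d - 5)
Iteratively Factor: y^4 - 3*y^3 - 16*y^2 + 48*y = (y + 4)*(y^3 - 7*y^2 + 12*y) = (y - 4)*(y + 4)*(y^2 - 3*y) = y*(y - 4)*(y + 4)*(y - 3)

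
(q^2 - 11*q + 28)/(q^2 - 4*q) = (q - 7)/q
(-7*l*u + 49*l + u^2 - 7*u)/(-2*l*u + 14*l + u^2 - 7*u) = (-7*l + u)/(-2*l + u)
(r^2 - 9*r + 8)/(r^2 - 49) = (r^2 - 9*r + 8)/(r^2 - 49)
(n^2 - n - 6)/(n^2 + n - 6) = (n^2 - n - 6)/(n^2 + n - 6)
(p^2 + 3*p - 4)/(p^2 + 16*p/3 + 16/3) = 3*(p - 1)/(3*p + 4)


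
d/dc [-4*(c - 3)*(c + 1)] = 8 - 8*c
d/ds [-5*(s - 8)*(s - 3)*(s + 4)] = -15*s^2 + 70*s + 100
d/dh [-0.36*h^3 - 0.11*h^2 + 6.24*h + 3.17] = -1.08*h^2 - 0.22*h + 6.24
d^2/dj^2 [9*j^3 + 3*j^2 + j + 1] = 54*j + 6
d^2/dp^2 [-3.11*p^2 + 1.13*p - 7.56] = -6.22000000000000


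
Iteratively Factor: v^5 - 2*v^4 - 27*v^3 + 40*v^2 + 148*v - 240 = (v - 5)*(v^4 + 3*v^3 - 12*v^2 - 20*v + 48) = (v - 5)*(v - 2)*(v^3 + 5*v^2 - 2*v - 24) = (v - 5)*(v - 2)*(v + 4)*(v^2 + v - 6) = (v - 5)*(v - 2)^2*(v + 4)*(v + 3)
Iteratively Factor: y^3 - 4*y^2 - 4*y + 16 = (y - 2)*(y^2 - 2*y - 8) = (y - 2)*(y + 2)*(y - 4)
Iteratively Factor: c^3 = (c)*(c^2) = c^2*(c)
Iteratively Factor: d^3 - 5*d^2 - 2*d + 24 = (d + 2)*(d^2 - 7*d + 12) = (d - 4)*(d + 2)*(d - 3)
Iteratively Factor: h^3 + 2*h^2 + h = (h)*(h^2 + 2*h + 1) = h*(h + 1)*(h + 1)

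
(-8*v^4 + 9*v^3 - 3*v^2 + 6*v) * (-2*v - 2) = 16*v^5 - 2*v^4 - 12*v^3 - 6*v^2 - 12*v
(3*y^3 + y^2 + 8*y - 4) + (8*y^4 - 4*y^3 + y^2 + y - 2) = 8*y^4 - y^3 + 2*y^2 + 9*y - 6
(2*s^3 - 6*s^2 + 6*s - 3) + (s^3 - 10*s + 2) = 3*s^3 - 6*s^2 - 4*s - 1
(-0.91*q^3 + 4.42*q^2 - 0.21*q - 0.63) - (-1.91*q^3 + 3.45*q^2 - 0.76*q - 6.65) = 1.0*q^3 + 0.97*q^2 + 0.55*q + 6.02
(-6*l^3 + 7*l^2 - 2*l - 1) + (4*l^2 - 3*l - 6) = -6*l^3 + 11*l^2 - 5*l - 7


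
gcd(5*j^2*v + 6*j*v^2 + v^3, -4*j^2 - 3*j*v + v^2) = j + v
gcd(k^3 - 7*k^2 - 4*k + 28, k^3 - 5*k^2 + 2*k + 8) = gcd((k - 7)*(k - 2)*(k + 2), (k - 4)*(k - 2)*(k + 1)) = k - 2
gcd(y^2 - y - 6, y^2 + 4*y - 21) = y - 3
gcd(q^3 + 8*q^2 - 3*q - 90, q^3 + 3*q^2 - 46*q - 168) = q + 6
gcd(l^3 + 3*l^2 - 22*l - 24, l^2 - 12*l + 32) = l - 4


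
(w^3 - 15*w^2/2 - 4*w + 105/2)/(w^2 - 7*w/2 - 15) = (w^2 - 10*w + 21)/(w - 6)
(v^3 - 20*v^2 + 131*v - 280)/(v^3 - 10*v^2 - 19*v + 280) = (v - 5)/(v + 5)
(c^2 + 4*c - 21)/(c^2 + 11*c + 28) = (c - 3)/(c + 4)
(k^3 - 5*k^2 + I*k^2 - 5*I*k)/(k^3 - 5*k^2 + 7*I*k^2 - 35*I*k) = (k + I)/(k + 7*I)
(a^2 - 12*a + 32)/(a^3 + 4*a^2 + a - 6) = (a^2 - 12*a + 32)/(a^3 + 4*a^2 + a - 6)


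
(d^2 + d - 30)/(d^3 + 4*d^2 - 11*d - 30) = (d^2 + d - 30)/(d^3 + 4*d^2 - 11*d - 30)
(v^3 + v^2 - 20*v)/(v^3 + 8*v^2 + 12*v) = (v^2 + v - 20)/(v^2 + 8*v + 12)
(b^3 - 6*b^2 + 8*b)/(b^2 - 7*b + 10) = b*(b - 4)/(b - 5)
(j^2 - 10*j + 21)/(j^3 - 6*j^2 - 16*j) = (-j^2 + 10*j - 21)/(j*(-j^2 + 6*j + 16))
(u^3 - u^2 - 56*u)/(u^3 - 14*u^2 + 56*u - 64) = u*(u + 7)/(u^2 - 6*u + 8)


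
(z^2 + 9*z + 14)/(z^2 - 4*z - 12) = (z + 7)/(z - 6)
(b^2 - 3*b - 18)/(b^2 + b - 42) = (b + 3)/(b + 7)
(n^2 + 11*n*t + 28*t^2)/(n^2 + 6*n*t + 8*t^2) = (n + 7*t)/(n + 2*t)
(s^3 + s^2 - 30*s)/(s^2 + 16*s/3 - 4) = 3*s*(s - 5)/(3*s - 2)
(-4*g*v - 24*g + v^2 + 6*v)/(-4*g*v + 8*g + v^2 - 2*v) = (v + 6)/(v - 2)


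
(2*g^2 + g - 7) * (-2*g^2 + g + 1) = -4*g^4 + 17*g^2 - 6*g - 7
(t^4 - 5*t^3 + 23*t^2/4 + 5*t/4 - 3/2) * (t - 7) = t^5 - 12*t^4 + 163*t^3/4 - 39*t^2 - 41*t/4 + 21/2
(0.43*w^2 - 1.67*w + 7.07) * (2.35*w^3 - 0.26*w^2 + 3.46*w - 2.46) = 1.0105*w^5 - 4.0363*w^4 + 18.5365*w^3 - 8.6742*w^2 + 28.5704*w - 17.3922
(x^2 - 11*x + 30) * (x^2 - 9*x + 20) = x^4 - 20*x^3 + 149*x^2 - 490*x + 600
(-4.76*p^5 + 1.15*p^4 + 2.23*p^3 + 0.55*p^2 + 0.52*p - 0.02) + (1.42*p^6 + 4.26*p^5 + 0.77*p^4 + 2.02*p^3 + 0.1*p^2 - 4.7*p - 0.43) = 1.42*p^6 - 0.5*p^5 + 1.92*p^4 + 4.25*p^3 + 0.65*p^2 - 4.18*p - 0.45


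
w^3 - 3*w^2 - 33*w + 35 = (w - 7)*(w - 1)*(w + 5)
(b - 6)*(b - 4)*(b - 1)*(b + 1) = b^4 - 10*b^3 + 23*b^2 + 10*b - 24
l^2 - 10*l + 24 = (l - 6)*(l - 4)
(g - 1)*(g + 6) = g^2 + 5*g - 6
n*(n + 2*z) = n^2 + 2*n*z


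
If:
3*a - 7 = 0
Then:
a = 7/3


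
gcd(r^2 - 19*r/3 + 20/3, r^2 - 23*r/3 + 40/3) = r - 5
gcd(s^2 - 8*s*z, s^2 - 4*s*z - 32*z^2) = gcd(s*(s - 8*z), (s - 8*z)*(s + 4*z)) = -s + 8*z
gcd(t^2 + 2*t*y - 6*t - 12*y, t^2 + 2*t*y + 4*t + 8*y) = t + 2*y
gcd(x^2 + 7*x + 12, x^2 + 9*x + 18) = x + 3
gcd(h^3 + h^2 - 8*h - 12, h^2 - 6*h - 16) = h + 2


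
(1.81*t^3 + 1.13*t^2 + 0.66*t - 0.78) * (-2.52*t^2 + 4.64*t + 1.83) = -4.5612*t^5 + 5.5508*t^4 + 6.8923*t^3 + 7.0959*t^2 - 2.4114*t - 1.4274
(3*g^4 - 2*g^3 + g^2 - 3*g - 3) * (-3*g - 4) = -9*g^5 - 6*g^4 + 5*g^3 + 5*g^2 + 21*g + 12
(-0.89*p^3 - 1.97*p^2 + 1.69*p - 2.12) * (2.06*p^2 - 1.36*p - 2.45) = -1.8334*p^5 - 2.8478*p^4 + 8.3411*p^3 - 1.8391*p^2 - 1.2573*p + 5.194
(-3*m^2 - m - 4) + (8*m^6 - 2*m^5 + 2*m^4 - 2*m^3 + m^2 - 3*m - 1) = 8*m^6 - 2*m^5 + 2*m^4 - 2*m^3 - 2*m^2 - 4*m - 5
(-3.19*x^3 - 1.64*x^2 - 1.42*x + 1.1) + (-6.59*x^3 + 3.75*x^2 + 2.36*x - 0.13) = -9.78*x^3 + 2.11*x^2 + 0.94*x + 0.97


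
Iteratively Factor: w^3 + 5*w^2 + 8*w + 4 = (w + 1)*(w^2 + 4*w + 4) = (w + 1)*(w + 2)*(w + 2)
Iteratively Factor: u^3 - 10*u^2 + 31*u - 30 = (u - 5)*(u^2 - 5*u + 6) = (u - 5)*(u - 3)*(u - 2)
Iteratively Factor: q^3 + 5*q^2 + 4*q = (q + 4)*(q^2 + q) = (q + 1)*(q + 4)*(q)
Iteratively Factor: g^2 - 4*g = (g)*(g - 4)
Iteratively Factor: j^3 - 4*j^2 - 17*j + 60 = (j - 5)*(j^2 + j - 12) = (j - 5)*(j - 3)*(j + 4)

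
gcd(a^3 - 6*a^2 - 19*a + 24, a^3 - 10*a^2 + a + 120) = a^2 - 5*a - 24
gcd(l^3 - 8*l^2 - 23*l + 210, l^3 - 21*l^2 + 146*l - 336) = l^2 - 13*l + 42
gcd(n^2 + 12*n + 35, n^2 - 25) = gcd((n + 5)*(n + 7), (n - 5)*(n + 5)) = n + 5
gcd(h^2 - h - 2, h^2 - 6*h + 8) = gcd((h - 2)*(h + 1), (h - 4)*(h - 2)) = h - 2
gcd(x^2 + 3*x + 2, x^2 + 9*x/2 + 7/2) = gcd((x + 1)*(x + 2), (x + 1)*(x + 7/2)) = x + 1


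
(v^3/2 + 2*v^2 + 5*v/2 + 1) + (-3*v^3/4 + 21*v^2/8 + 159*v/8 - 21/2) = -v^3/4 + 37*v^2/8 + 179*v/8 - 19/2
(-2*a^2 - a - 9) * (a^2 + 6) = -2*a^4 - a^3 - 21*a^2 - 6*a - 54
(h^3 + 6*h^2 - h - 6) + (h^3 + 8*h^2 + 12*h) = 2*h^3 + 14*h^2 + 11*h - 6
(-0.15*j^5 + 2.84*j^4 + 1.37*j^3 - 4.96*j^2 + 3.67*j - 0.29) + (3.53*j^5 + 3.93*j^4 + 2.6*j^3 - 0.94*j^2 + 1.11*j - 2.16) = 3.38*j^5 + 6.77*j^4 + 3.97*j^3 - 5.9*j^2 + 4.78*j - 2.45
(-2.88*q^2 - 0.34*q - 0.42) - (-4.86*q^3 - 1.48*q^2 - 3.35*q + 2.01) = 4.86*q^3 - 1.4*q^2 + 3.01*q - 2.43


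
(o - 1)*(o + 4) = o^2 + 3*o - 4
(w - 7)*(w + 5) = w^2 - 2*w - 35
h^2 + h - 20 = (h - 4)*(h + 5)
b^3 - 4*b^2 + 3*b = b*(b - 3)*(b - 1)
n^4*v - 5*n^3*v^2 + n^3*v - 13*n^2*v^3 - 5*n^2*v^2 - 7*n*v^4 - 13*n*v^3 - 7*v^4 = (n - 7*v)*(n + v)^2*(n*v + v)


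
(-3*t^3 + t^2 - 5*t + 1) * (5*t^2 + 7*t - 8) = -15*t^5 - 16*t^4 + 6*t^3 - 38*t^2 + 47*t - 8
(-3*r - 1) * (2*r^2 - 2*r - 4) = -6*r^3 + 4*r^2 + 14*r + 4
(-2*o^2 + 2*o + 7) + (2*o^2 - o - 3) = o + 4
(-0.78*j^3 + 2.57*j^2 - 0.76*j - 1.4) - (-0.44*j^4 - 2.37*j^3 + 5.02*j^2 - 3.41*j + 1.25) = 0.44*j^4 + 1.59*j^3 - 2.45*j^2 + 2.65*j - 2.65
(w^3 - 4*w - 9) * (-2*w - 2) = -2*w^4 - 2*w^3 + 8*w^2 + 26*w + 18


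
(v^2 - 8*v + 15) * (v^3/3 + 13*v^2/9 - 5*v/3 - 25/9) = v^5/3 - 11*v^4/9 - 74*v^3/9 + 290*v^2/9 - 25*v/9 - 125/3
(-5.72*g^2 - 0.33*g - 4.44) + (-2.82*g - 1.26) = -5.72*g^2 - 3.15*g - 5.7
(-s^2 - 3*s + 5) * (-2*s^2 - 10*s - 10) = 2*s^4 + 16*s^3 + 30*s^2 - 20*s - 50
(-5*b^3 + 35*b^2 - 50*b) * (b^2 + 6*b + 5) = -5*b^5 + 5*b^4 + 135*b^3 - 125*b^2 - 250*b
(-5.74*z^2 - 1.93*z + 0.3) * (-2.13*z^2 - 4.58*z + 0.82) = 12.2262*z^4 + 30.4001*z^3 + 3.4936*z^2 - 2.9566*z + 0.246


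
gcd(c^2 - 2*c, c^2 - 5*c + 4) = 1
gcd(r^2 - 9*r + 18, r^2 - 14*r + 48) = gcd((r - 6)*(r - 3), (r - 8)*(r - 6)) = r - 6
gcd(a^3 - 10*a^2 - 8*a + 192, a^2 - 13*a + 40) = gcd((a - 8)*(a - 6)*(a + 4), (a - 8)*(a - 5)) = a - 8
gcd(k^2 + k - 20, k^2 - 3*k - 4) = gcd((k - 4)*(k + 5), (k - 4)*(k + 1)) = k - 4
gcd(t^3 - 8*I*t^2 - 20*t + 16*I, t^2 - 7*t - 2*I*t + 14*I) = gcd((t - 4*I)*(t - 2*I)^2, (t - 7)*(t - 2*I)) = t - 2*I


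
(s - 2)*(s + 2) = s^2 - 4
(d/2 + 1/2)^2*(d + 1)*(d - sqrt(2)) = d^4/4 - sqrt(2)*d^3/4 + 3*d^3/4 - 3*sqrt(2)*d^2/4 + 3*d^2/4 - 3*sqrt(2)*d/4 + d/4 - sqrt(2)/4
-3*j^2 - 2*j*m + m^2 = (-3*j + m)*(j + m)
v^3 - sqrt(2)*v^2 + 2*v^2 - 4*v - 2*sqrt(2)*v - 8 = (v + 2)*(v - 2*sqrt(2))*(v + sqrt(2))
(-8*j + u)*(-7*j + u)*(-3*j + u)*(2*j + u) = -336*j^4 + 34*j^3*u + 65*j^2*u^2 - 16*j*u^3 + u^4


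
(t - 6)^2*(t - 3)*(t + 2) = t^4 - 13*t^3 + 42*t^2 + 36*t - 216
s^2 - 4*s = s*(s - 4)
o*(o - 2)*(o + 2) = o^3 - 4*o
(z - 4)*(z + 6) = z^2 + 2*z - 24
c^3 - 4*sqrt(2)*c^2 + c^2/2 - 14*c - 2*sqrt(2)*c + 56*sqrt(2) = (c - 7/2)*(c + 4)*(c - 4*sqrt(2))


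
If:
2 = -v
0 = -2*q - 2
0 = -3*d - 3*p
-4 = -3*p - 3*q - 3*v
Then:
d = -13/3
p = 13/3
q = -1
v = -2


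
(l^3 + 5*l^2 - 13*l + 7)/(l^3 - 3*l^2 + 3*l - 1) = (l + 7)/(l - 1)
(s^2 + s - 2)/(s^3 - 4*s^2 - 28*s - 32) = (s - 1)/(s^2 - 6*s - 16)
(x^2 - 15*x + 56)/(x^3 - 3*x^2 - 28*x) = (x - 8)/(x*(x + 4))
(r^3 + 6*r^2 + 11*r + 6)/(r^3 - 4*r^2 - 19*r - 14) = (r + 3)/(r - 7)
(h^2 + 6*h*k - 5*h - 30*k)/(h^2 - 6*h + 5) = (h + 6*k)/(h - 1)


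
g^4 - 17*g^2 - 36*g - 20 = (g - 5)*(g + 1)*(g + 2)^2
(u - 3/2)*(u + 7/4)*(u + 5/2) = u^3 + 11*u^2/4 - 2*u - 105/16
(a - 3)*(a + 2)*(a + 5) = a^3 + 4*a^2 - 11*a - 30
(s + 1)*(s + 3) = s^2 + 4*s + 3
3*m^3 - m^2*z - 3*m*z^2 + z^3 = (-3*m + z)*(-m + z)*(m + z)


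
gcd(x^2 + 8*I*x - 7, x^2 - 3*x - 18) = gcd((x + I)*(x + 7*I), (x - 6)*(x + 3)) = 1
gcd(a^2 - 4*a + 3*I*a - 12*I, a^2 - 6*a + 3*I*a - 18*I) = a + 3*I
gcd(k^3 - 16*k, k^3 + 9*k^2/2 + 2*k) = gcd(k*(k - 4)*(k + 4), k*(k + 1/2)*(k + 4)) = k^2 + 4*k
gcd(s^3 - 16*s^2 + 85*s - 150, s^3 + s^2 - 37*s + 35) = s - 5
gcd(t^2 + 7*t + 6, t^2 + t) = t + 1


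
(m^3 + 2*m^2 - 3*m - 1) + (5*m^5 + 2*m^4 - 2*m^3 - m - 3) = 5*m^5 + 2*m^4 - m^3 + 2*m^2 - 4*m - 4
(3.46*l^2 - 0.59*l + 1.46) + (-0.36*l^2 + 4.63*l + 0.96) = 3.1*l^2 + 4.04*l + 2.42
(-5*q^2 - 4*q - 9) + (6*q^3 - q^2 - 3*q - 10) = 6*q^3 - 6*q^2 - 7*q - 19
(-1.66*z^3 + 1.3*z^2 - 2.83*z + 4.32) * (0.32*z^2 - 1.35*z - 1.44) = -0.5312*z^5 + 2.657*z^4 - 0.270200000000001*z^3 + 3.3309*z^2 - 1.7568*z - 6.2208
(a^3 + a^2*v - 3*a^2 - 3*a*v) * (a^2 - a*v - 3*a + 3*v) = a^5 - 6*a^4 - a^3*v^2 + 9*a^3 + 6*a^2*v^2 - 9*a*v^2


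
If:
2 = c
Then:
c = 2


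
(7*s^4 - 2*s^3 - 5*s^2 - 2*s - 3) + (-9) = 7*s^4 - 2*s^3 - 5*s^2 - 2*s - 12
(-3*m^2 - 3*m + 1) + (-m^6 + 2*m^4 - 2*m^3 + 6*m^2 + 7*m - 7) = -m^6 + 2*m^4 - 2*m^3 + 3*m^2 + 4*m - 6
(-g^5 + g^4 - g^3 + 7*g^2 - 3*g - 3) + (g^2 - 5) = -g^5 + g^4 - g^3 + 8*g^2 - 3*g - 8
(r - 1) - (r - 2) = 1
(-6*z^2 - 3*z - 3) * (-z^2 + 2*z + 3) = 6*z^4 - 9*z^3 - 21*z^2 - 15*z - 9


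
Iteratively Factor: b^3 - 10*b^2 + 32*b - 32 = (b - 4)*(b^2 - 6*b + 8) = (b - 4)*(b - 2)*(b - 4)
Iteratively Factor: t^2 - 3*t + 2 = (t - 2)*(t - 1)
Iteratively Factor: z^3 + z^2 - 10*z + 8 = (z - 2)*(z^2 + 3*z - 4) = (z - 2)*(z - 1)*(z + 4)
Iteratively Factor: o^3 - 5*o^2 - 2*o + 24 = (o - 3)*(o^2 - 2*o - 8) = (o - 3)*(o + 2)*(o - 4)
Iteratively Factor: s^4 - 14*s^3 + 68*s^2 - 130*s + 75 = (s - 5)*(s^3 - 9*s^2 + 23*s - 15) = (s - 5)*(s - 3)*(s^2 - 6*s + 5) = (s - 5)*(s - 3)*(s - 1)*(s - 5)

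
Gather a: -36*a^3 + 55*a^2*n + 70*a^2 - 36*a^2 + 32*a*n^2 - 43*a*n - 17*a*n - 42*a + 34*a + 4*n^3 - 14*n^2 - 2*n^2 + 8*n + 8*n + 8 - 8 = -36*a^3 + a^2*(55*n + 34) + a*(32*n^2 - 60*n - 8) + 4*n^3 - 16*n^2 + 16*n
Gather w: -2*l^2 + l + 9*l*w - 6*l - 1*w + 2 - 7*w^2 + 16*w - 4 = -2*l^2 - 5*l - 7*w^2 + w*(9*l + 15) - 2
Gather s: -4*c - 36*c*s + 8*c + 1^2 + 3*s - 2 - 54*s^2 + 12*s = 4*c - 54*s^2 + s*(15 - 36*c) - 1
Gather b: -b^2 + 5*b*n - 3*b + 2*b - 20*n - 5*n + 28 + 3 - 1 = -b^2 + b*(5*n - 1) - 25*n + 30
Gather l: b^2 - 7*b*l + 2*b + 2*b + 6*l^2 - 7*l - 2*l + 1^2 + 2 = b^2 + 4*b + 6*l^2 + l*(-7*b - 9) + 3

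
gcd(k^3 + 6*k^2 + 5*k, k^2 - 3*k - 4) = k + 1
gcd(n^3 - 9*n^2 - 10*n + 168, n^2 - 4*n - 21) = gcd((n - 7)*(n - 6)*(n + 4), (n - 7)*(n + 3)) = n - 7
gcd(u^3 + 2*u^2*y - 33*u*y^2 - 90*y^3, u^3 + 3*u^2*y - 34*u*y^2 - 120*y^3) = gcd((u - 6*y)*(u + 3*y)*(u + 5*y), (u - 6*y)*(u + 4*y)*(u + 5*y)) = -u^2 + u*y + 30*y^2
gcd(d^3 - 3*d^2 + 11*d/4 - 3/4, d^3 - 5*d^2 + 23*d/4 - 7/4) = d^2 - 3*d/2 + 1/2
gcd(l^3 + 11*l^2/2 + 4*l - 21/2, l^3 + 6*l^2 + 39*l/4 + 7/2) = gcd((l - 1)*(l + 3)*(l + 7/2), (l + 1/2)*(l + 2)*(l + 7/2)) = l + 7/2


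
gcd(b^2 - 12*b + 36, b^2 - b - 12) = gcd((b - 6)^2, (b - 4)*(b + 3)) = 1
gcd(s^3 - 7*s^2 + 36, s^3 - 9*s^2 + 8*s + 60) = s^2 - 4*s - 12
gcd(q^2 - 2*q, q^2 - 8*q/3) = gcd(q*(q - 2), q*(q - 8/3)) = q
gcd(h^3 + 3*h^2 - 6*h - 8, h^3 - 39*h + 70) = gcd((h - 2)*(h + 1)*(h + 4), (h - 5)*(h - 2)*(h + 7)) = h - 2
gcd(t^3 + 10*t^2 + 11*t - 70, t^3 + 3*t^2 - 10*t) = t^2 + 3*t - 10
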